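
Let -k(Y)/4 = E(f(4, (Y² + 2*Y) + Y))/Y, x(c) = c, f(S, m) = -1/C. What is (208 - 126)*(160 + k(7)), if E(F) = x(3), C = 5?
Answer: 90856/7 ≈ 12979.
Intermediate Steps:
f(S, m) = -⅕ (f(S, m) = -1/5 = -1*⅕ = -⅕)
E(F) = 3
k(Y) = -12/Y
(208 - 126)*(160 + k(7)) = (208 - 126)*(160 - 12/7) = 82*(160 - 12*⅐) = 82*(160 - 12/7) = 82*(1108/7) = 90856/7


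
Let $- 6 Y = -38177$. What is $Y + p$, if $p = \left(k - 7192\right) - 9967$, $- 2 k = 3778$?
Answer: $- \frac{76111}{6} \approx -12685.0$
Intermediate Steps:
$Y = \frac{38177}{6}$ ($Y = \left(- \frac{1}{6}\right) \left(-38177\right) = \frac{38177}{6} \approx 6362.8$)
$k = -1889$ ($k = \left(- \frac{1}{2}\right) 3778 = -1889$)
$p = -19048$ ($p = \left(-1889 - 7192\right) - 9967 = -9081 - 9967 = -19048$)
$Y + p = \frac{38177}{6} - 19048 = - \frac{76111}{6}$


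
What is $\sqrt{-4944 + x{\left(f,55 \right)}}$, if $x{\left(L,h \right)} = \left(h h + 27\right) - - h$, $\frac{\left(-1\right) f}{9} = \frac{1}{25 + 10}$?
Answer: $i \sqrt{1837} \approx 42.86 i$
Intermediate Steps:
$f = - \frac{9}{35}$ ($f = - \frac{9}{25 + 10} = - \frac{9}{35} \approx -0.25714$)
$x{\left(L,h \right)} = 27 + h + h^{2}$ ($x{\left(L,h \right)} = \left(h^{2} + 27\right) + h = \left(27 + h^{2}\right) + h = 27 + h + h^{2}$)
$\sqrt{-4944 + x{\left(f,55 \right)}} = \sqrt{-4944 + \left(27 + 55 + 55^{2}\right)} = \sqrt{-4944 + \left(27 + 55 + 3025\right)} = \sqrt{-4944 + 3107} = \sqrt{-1837} = i \sqrt{1837}$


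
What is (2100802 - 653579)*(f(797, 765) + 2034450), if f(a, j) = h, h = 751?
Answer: 2945389696823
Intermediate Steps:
f(a, j) = 751
(2100802 - 653579)*(f(797, 765) + 2034450) = (2100802 - 653579)*(751 + 2034450) = 1447223*2035201 = 2945389696823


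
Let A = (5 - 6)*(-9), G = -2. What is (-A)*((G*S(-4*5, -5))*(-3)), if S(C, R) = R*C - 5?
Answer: -5130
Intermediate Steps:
A = 9 (A = -1*(-9) = 9)
S(C, R) = -5 + C*R (S(C, R) = C*R - 5 = -5 + C*R)
(-A)*((G*S(-4*5, -5))*(-3)) = (-1*9)*(-2*(-5 - 4*5*(-5))*(-3)) = -9*(-2*(-5 - 20*(-5)))*(-3) = -9*(-2*(-5 + 100))*(-3) = -9*(-2*95)*(-3) = -(-1710)*(-3) = -9*570 = -5130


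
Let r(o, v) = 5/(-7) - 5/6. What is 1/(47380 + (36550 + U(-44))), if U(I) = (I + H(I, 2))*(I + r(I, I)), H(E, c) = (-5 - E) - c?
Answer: 6/505493 ≈ 1.1870e-5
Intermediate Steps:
H(E, c) = -5 - E - c
r(o, v) = -65/42 (r(o, v) = 5*(-1/7) - 5*1/6 = -5/7 - 5/6 = -65/42)
U(I) = 65/6 - 7*I (U(I) = (I + (-5 - I - 1*2))*(I - 65/42) = (I + (-5 - I - 2))*(-65/42 + I) = (I + (-7 - I))*(-65/42 + I) = -7*(-65/42 + I) = 65/6 - 7*I)
1/(47380 + (36550 + U(-44))) = 1/(47380 + (36550 + (65/6 - 7*(-44)))) = 1/(47380 + (36550 + (65/6 + 308))) = 1/(47380 + (36550 + 1913/6)) = 1/(47380 + 221213/6) = 1/(505493/6) = 6/505493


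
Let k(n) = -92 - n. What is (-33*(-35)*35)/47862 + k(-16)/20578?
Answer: 138038023/164150706 ≈ 0.84092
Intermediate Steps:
(-33*(-35)*35)/47862 + k(-16)/20578 = (-33*(-35)*35)/47862 + (-92 - 1*(-16))/20578 = (1155*35)*(1/47862) + (-92 + 16)*(1/20578) = 40425*(1/47862) - 76*1/20578 = 13475/15954 - 38/10289 = 138038023/164150706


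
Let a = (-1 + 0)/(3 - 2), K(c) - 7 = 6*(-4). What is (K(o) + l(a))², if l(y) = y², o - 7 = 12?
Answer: 256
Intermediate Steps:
o = 19 (o = 7 + 12 = 19)
K(c) = -17 (K(c) = 7 + 6*(-4) = 7 - 24 = -17)
a = -1 (a = -1/1 = -1*1 = -1)
(K(o) + l(a))² = (-17 + (-1)²)² = (-17 + 1)² = (-16)² = 256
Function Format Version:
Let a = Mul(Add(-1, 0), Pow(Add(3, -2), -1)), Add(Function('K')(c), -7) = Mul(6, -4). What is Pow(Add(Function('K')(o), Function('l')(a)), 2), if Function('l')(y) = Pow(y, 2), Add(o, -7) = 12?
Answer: 256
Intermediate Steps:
o = 19 (o = Add(7, 12) = 19)
Function('K')(c) = -17 (Function('K')(c) = Add(7, Mul(6, -4)) = Add(7, -24) = -17)
a = -1 (a = Mul(-1, Pow(1, -1)) = Mul(-1, 1) = -1)
Pow(Add(Function('K')(o), Function('l')(a)), 2) = Pow(Add(-17, Pow(-1, 2)), 2) = Pow(Add(-17, 1), 2) = Pow(-16, 2) = 256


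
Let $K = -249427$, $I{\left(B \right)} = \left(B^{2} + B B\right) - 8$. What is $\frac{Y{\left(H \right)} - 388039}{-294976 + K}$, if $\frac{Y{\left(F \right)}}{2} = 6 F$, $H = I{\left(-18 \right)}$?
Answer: $\frac{380359}{544403} \approx 0.69867$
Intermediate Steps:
$I{\left(B \right)} = -8 + 2 B^{2}$ ($I{\left(B \right)} = \left(B^{2} + B^{2}\right) - 8 = 2 B^{2} - 8 = -8 + 2 B^{2}$)
$H = 640$ ($H = -8 + 2 \left(-18\right)^{2} = -8 + 2 \cdot 324 = -8 + 648 = 640$)
$Y{\left(F \right)} = 12 F$ ($Y{\left(F \right)} = 2 \cdot 6 F = 12 F$)
$\frac{Y{\left(H \right)} - 388039}{-294976 + K} = \frac{12 \cdot 640 - 388039}{-294976 - 249427} = \frac{7680 - 388039}{-544403} = \left(-380359\right) \left(- \frac{1}{544403}\right) = \frac{380359}{544403}$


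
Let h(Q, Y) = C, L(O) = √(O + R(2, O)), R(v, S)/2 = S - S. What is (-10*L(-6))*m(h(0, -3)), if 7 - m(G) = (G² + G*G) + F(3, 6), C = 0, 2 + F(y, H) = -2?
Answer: -110*I*√6 ≈ -269.44*I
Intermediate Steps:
R(v, S) = 0 (R(v, S) = 2*(S - S) = 2*0 = 0)
F(y, H) = -4 (F(y, H) = -2 - 2 = -4)
L(O) = √O (L(O) = √(O + 0) = √O)
h(Q, Y) = 0
m(G) = 11 - 2*G² (m(G) = 7 - ((G² + G*G) - 4) = 7 - ((G² + G²) - 4) = 7 - (2*G² - 4) = 7 - (-4 + 2*G²) = 7 + (4 - 2*G²) = 11 - 2*G²)
(-10*L(-6))*m(h(0, -3)) = (-10*I*√6)*(11 - 2*0²) = (-10*I*√6)*(11 - 2*0) = (-10*I*√6)*(11 + 0) = -10*I*√6*11 = -110*I*√6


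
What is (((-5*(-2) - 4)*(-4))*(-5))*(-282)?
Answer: -33840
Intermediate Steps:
(((-5*(-2) - 4)*(-4))*(-5))*(-282) = (((10 - 4)*(-4))*(-5))*(-282) = ((6*(-4))*(-5))*(-282) = -24*(-5)*(-282) = 120*(-282) = -33840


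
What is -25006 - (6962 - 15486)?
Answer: -16482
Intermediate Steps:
-25006 - (6962 - 15486) = -25006 - 1*(-8524) = -25006 + 8524 = -16482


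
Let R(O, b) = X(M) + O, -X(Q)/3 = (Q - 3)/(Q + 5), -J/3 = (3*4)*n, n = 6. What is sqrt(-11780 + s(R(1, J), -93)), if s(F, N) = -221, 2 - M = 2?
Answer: I*sqrt(12001) ≈ 109.55*I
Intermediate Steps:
M = 0 (M = 2 - 1*2 = 2 - 2 = 0)
J = -216 (J = -3*3*4*6 = -36*6 = -3*72 = -216)
X(Q) = -3*(-3 + Q)/(5 + Q) (X(Q) = -3*(Q - 3)/(Q + 5) = -3*(-3 + Q)/(5 + Q))
R(O, b) = 9/5 + O (R(O, b) = 3*(3 - 1*0)/(5 + 0) + O = 3*(3 + 0)/5 + O = 3*(1/5)*3 + O = 9/5 + O)
sqrt(-11780 + s(R(1, J), -93)) = sqrt(-11780 - 221) = sqrt(-12001) = I*sqrt(12001)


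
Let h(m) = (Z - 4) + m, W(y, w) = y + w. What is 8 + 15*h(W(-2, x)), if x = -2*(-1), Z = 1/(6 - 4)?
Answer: -89/2 ≈ -44.500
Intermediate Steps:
Z = 1/2 ≈ 0.50000
x = 2
W(y, w) = w + y
h(m) = -7/2 + m (h(m) = (1/2 - 4) + m = -7/2 + m)
8 + 15*h(W(-2, x)) = 8 + 15*(-7/2 + (2 - 2)) = 8 + 15*(-7/2 + 0) = 8 + 15*(-7/2) = 8 - 105/2 = -89/2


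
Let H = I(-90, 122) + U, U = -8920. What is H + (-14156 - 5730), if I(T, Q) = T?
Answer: -28896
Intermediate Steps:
H = -9010 (H = -90 - 8920 = -9010)
H + (-14156 - 5730) = -9010 + (-14156 - 5730) = -9010 - 19886 = -28896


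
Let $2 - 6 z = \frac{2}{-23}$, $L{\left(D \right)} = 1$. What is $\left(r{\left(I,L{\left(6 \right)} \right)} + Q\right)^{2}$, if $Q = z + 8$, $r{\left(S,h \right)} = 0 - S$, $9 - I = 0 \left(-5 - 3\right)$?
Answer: $\frac{225}{529} \approx 0.42533$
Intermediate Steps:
$I = 9$ ($I = 9 - 0 \left(-5 - 3\right) = 9 - 0 \left(-8\right) = 9 - 0 = 9 + 0 = 9$)
$z = \frac{8}{23}$ ($z = \frac{1}{3} - \frac{2 \frac{1}{-23}}{6} = \frac{1}{3} - \frac{2 \left(- \frac{1}{23}\right)}{6} = \frac{1}{3} - - \frac{1}{69} = \frac{1}{3} + \frac{1}{69} = \frac{8}{23} \approx 0.34783$)
$r{\left(S,h \right)} = - S$
$Q = \frac{192}{23}$ ($Q = \frac{8}{23} + 8 = \frac{192}{23} \approx 8.3478$)
$\left(r{\left(I,L{\left(6 \right)} \right)} + Q\right)^{2} = \left(\left(-1\right) 9 + \frac{192}{23}\right)^{2} = \left(-9 + \frac{192}{23}\right)^{2} = \left(- \frac{15}{23}\right)^{2} = \frac{225}{529}$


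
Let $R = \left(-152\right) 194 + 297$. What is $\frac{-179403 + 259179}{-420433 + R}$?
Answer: $- \frac{9972}{56203} \approx -0.17743$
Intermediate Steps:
$R = -29191$ ($R = -29488 + 297 = -29191$)
$\frac{-179403 + 259179}{-420433 + R} = \frac{-179403 + 259179}{-420433 - 29191} = \frac{79776}{-449624} = 79776 \left(- \frac{1}{449624}\right) = - \frac{9972}{56203}$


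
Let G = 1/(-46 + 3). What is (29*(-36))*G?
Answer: 1044/43 ≈ 24.279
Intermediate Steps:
G = -1/43 (G = 1/(-43) = -1/43 ≈ -0.023256)
(29*(-36))*G = (29*(-36))*(-1/43) = -1044*(-1/43) = 1044/43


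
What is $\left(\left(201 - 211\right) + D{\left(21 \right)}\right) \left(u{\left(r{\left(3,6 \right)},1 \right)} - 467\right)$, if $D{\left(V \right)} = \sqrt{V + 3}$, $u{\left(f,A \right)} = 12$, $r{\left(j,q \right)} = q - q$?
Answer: $4550 - 910 \sqrt{6} \approx 2321.0$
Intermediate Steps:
$r{\left(j,q \right)} = 0$
$D{\left(V \right)} = \sqrt{3 + V}$
$\left(\left(201 - 211\right) + D{\left(21 \right)}\right) \left(u{\left(r{\left(3,6 \right)},1 \right)} - 467\right) = \left(\left(201 - 211\right) + \sqrt{3 + 21}\right) \left(12 - 467\right) = \left(-10 + \sqrt{24}\right) \left(-455\right) = \left(-10 + 2 \sqrt{6}\right) \left(-455\right) = 4550 - 910 \sqrt{6}$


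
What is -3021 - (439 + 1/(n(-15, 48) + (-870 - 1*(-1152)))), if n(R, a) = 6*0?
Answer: -975721/282 ≈ -3460.0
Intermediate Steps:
n(R, a) = 0
-3021 - (439 + 1/(n(-15, 48) + (-870 - 1*(-1152)))) = -3021 - (439 + 1/(0 + (-870 - 1*(-1152)))) = -3021 - (439 + 1/(0 + (-870 + 1152))) = -3021 - (439 + 1/(0 + 282)) = -3021 - (439 + 1/282) = -3021 - 1*123799/282 = -3021 - 123799/282 = -975721/282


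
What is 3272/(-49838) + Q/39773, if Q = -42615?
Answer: -1126991813/991103387 ≈ -1.1371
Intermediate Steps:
3272/(-49838) + Q/39773 = 3272/(-49838) - 42615/39773 = 3272*(-1/49838) - 42615*1/39773 = -1636/24919 - 42615/39773 = -1126991813/991103387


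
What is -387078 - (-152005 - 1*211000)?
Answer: -24073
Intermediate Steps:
-387078 - (-152005 - 1*211000) = -387078 - (-152005 - 211000) = -387078 - 1*(-363005) = -387078 + 363005 = -24073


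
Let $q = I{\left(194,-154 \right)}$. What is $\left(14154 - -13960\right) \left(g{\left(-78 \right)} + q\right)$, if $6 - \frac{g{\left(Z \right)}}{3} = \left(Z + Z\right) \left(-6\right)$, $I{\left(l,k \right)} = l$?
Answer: $-72983944$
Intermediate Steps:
$q = 194$
$g{\left(Z \right)} = 18 + 36 Z$ ($g{\left(Z \right)} = 18 - 3 \left(Z + Z\right) \left(-6\right) = 18 - 3 \cdot 2 Z \left(-6\right) = 18 - 3 \left(- 12 Z\right) = 18 + 36 Z$)
$\left(14154 - -13960\right) \left(g{\left(-78 \right)} + q\right) = \left(14154 - -13960\right) \left(\left(18 + 36 \left(-78\right)\right) + 194\right) = \left(14154 + \left(-9472 + 23432\right)\right) \left(\left(18 - 2808\right) + 194\right) = \left(14154 + 13960\right) \left(-2790 + 194\right) = 28114 \left(-2596\right) = -72983944$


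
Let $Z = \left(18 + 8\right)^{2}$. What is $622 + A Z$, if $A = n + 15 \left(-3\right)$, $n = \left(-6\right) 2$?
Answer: $-37910$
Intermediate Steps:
$n = -12$
$A = -57$ ($A = -12 + 15 \left(-3\right) = -12 - 45 = -57$)
$Z = 676$ ($Z = 26^{2} = 676$)
$622 + A Z = 622 - 38532 = -37910$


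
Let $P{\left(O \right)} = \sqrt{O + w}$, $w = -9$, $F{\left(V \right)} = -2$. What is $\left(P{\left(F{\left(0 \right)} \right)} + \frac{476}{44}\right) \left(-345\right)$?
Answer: $- \frac{41055}{11} - 345 i \sqrt{11} \approx -3732.3 - 1144.2 i$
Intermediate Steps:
$P{\left(O \right)} = \sqrt{-9 + O}$ ($P{\left(O \right)} = \sqrt{O - 9} = \sqrt{-9 + O}$)
$\left(P{\left(F{\left(0 \right)} \right)} + \frac{476}{44}\right) \left(-345\right) = \left(\sqrt{-9 - 2} + \frac{476}{44}\right) \left(-345\right) = \left(\sqrt{-11} + 476 \cdot \frac{1}{44}\right) \left(-345\right) = \left(i \sqrt{11} + \frac{119}{11}\right) \left(-345\right) = \left(\frac{119}{11} + i \sqrt{11}\right) \left(-345\right) = - \frac{41055}{11} - 345 i \sqrt{11}$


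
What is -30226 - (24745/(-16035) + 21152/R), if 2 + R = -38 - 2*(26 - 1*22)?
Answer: -95516615/3207 ≈ -29784.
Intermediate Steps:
R = -48 (R = -2 + (-38 - 2*(26 - 1*22)) = -2 + (-38 - 2*(26 - 22)) = -2 + (-38 - 2*4) = -2 + (-38 - 8) = -2 - 46 = -48)
-30226 - (24745/(-16035) + 21152/R) = -30226 - (24745/(-16035) + 21152/(-48)) = -30226 - (24745*(-1/16035) + 21152*(-1/48)) = -30226 - (-4949/3207 - 1322/3) = -30226 - 1*(-1418167/3207) = -30226 + 1418167/3207 = -95516615/3207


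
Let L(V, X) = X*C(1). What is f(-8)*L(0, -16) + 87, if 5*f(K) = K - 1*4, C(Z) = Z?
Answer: 627/5 ≈ 125.40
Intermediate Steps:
L(V, X) = X (L(V, X) = X*1 = X)
f(K) = -⅘ + K/5 (f(K) = (K - 1*4)/5 = (K - 4)/5 = (-4 + K)/5 = -⅘ + K/5)
f(-8)*L(0, -16) + 87 = (-⅘ + (⅕)*(-8))*(-16) + 87 = (-⅘ - 8/5)*(-16) + 87 = -12/5*(-16) + 87 = 192/5 + 87 = 627/5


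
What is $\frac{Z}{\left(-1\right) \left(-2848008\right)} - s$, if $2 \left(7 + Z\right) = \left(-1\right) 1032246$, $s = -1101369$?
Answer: $\frac{1568353603411}{1424004} \approx 1.1014 \cdot 10^{6}$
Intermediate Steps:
$Z = -516130$ ($Z = -7 + \frac{\left(-1\right) 1032246}{2} = -7 + \frac{1}{2} \left(-1032246\right) = -7 - 516123 = -516130$)
$\frac{Z}{\left(-1\right) \left(-2848008\right)} - s = - \frac{516130}{\left(-1\right) \left(-2848008\right)} - -1101369 = - \frac{516130}{2848008} + 1101369 = \left(-516130\right) \frac{1}{2848008} + 1101369 = - \frac{258065}{1424004} + 1101369 = \frac{1568353603411}{1424004}$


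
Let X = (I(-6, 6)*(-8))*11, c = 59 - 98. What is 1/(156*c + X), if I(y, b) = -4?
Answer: -1/5732 ≈ -0.00017446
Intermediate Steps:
c = -39
X = 352 (X = -4*(-8)*11 = 32*11 = 352)
1/(156*c + X) = 1/(156*(-39) + 352) = 1/(-6084 + 352) = 1/(-5732) = -1/5732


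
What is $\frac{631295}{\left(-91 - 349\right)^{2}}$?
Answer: $\frac{126259}{38720} \approx 3.2608$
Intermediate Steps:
$\frac{631295}{\left(-91 - 349\right)^{2}} = \frac{631295}{\left(-440\right)^{2}} = \frac{631295}{193600} = 631295 \cdot \frac{1}{193600} = \frac{126259}{38720}$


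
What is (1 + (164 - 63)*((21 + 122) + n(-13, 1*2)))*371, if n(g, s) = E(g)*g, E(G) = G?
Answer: 11691323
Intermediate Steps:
n(g, s) = g² (n(g, s) = g*g = g²)
(1 + (164 - 63)*((21 + 122) + n(-13, 1*2)))*371 = (1 + (164 - 63)*((21 + 122) + (-13)²))*371 = (1 + 101*(143 + 169))*371 = (1 + 101*312)*371 = (1 + 31512)*371 = 31513*371 = 11691323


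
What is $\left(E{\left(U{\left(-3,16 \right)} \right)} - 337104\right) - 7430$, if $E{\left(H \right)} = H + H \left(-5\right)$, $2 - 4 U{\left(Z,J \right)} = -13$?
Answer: $-344549$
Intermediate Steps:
$U{\left(Z,J \right)} = \frac{15}{4}$ ($U{\left(Z,J \right)} = \frac{1}{2} - - \frac{13}{4} = \frac{1}{2} + \frac{13}{4} = \frac{15}{4}$)
$E{\left(H \right)} = - 4 H$ ($E{\left(H \right)} = H - 5 H = - 4 H$)
$\left(E{\left(U{\left(-3,16 \right)} \right)} - 337104\right) - 7430 = \left(\left(-4\right) \frac{15}{4} - 337104\right) - 7430 = \left(-15 - 337104\right) - 7430 = -337119 - 7430 = -344549$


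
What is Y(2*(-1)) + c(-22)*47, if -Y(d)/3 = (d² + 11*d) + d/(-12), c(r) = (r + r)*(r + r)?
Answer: 182091/2 ≈ 91046.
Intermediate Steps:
c(r) = 4*r² (c(r) = (2*r)*(2*r) = 4*r²)
Y(d) = -3*d² - 131*d/4 (Y(d) = -3*((d² + 11*d) + d/(-12)) = -3*((d² + 11*d) + d*(-1/12)) = -3*((d² + 11*d) - d/12) = -3*(d² + 131*d/12) = -3*d² - 131*d/4)
Y(2*(-1)) + c(-22)*47 = -2*(-1)*(131 + 12*(2*(-1)))/4 + (4*(-22)²)*47 = -¼*(-2)*(131 + 12*(-2)) + (4*484)*47 = -¼*(-2)*(131 - 24) + 1936*47 = -¼*(-2)*107 + 90992 = 107/2 + 90992 = 182091/2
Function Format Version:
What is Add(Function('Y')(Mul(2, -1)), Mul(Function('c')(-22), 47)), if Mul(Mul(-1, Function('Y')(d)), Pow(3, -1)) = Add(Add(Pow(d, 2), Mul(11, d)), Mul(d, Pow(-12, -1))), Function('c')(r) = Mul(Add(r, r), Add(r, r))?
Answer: Rational(182091, 2) ≈ 91046.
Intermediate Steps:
Function('c')(r) = Mul(4, Pow(r, 2)) (Function('c')(r) = Mul(Mul(2, r), Mul(2, r)) = Mul(4, Pow(r, 2)))
Function('Y')(d) = Add(Mul(-3, Pow(d, 2)), Mul(Rational(-131, 4), d)) (Function('Y')(d) = Mul(-3, Add(Add(Pow(d, 2), Mul(11, d)), Mul(d, Pow(-12, -1)))) = Mul(-3, Add(Add(Pow(d, 2), Mul(11, d)), Mul(d, Rational(-1, 12)))) = Mul(-3, Add(Add(Pow(d, 2), Mul(11, d)), Mul(Rational(-1, 12), d))) = Mul(-3, Add(Pow(d, 2), Mul(Rational(131, 12), d))) = Add(Mul(-3, Pow(d, 2)), Mul(Rational(-131, 4), d)))
Add(Function('Y')(Mul(2, -1)), Mul(Function('c')(-22), 47)) = Add(Mul(Rational(-1, 4), Mul(2, -1), Add(131, Mul(12, Mul(2, -1)))), Mul(Mul(4, Pow(-22, 2)), 47)) = Add(Mul(Rational(-1, 4), -2, Add(131, Mul(12, -2))), Mul(Mul(4, 484), 47)) = Add(Mul(Rational(-1, 4), -2, Add(131, -24)), Mul(1936, 47)) = Add(Mul(Rational(-1, 4), -2, 107), 90992) = Add(Rational(107, 2), 90992) = Rational(182091, 2)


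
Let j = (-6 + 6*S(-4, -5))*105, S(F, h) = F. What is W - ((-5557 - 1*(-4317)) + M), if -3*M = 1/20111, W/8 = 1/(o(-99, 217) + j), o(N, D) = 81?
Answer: 76533457295/61720659 ≈ 1240.0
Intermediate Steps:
j = -3150 (j = (-6 + 6*(-4))*105 = (-6 - 24)*105 = -30*105 = -3150)
W = -8/3069 (W = 8/(81 - 3150) = 8/(-3069) = 8*(-1/3069) = -8/3069 ≈ -0.0026067)
M = -1/60333 (M = -⅓/20111 = -⅓*1/20111 = -1/60333 ≈ -1.6575e-5)
W - ((-5557 - 1*(-4317)) + M) = -8/3069 - ((-5557 - 1*(-4317)) - 1/60333) = -8/3069 - ((-5557 + 4317) - 1/60333) = -8/3069 - (-1240 - 1/60333) = -8/3069 - 1*(-74812921/60333) = -8/3069 + 74812921/60333 = 76533457295/61720659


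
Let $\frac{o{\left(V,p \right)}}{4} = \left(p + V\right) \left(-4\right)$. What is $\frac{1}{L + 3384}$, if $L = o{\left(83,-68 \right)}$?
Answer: $\frac{1}{3144} \approx 0.00031807$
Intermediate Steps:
$o{\left(V,p \right)} = - 16 V - 16 p$ ($o{\left(V,p \right)} = 4 \left(p + V\right) \left(-4\right) = 4 \left(V + p\right) \left(-4\right) = 4 \left(- 4 V - 4 p\right) = - 16 V - 16 p$)
$L = -240$ ($L = \left(-16\right) 83 - -1088 = -1328 + 1088 = -240$)
$\frac{1}{L + 3384} = \frac{1}{-240 + 3384} = \frac{1}{3144}$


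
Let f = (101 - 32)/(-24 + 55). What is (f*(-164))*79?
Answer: -893964/31 ≈ -28838.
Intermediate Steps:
f = 69/31 ≈ 2.2258
(f*(-164))*79 = ((69/31)*(-164))*79 = -11316/31*79 = -893964/31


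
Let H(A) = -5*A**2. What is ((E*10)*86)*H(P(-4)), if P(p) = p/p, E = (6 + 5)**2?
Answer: -520300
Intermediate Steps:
E = 121 (E = 11**2 = 121)
P(p) = 1
((E*10)*86)*H(P(-4)) = ((121*10)*86)*(-5*1**2) = (1210*86)*(-5*1) = 104060*(-5) = -520300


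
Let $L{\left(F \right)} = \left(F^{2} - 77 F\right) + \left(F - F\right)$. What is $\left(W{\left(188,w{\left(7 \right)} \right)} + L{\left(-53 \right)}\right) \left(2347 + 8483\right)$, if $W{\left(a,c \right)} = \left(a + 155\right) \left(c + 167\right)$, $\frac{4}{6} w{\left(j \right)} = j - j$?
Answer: $694971930$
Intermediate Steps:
$w{\left(j \right)} = 0$ ($w{\left(j \right)} = \frac{3 \left(j - j\right)}{2} = \frac{3}{2} \cdot 0 = 0$)
$L{\left(F \right)} = F^{2} - 77 F$ ($L{\left(F \right)} = \left(F^{2} - 77 F\right) + 0 = F^{2} - 77 F$)
$W{\left(a,c \right)} = \left(155 + a\right) \left(167 + c\right)$
$\left(W{\left(188,w{\left(7 \right)} \right)} + L{\left(-53 \right)}\right) \left(2347 + 8483\right) = \left(\left(25885 + 155 \cdot 0 + 167 \cdot 188 + 188 \cdot 0\right) - 53 \left(-77 - 53\right)\right) \left(2347 + 8483\right) = \left(\left(25885 + 0 + 31396 + 0\right) - -6890\right) 10830 = \left(57281 + 6890\right) 10830 = 64171 \cdot 10830 = 694971930$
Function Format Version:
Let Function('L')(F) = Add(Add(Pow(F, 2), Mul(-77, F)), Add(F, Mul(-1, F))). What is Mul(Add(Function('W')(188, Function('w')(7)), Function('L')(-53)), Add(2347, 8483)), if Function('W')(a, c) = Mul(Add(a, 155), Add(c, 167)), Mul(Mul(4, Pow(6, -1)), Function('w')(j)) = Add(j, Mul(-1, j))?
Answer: 694971930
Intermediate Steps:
Function('w')(j) = 0 (Function('w')(j) = Mul(Rational(3, 2), Add(j, Mul(-1, j))) = Mul(Rational(3, 2), 0) = 0)
Function('L')(F) = Add(Pow(F, 2), Mul(-77, F)) (Function('L')(F) = Add(Add(Pow(F, 2), Mul(-77, F)), 0) = Add(Pow(F, 2), Mul(-77, F)))
Function('W')(a, c) = Mul(Add(155, a), Add(167, c))
Mul(Add(Function('W')(188, Function('w')(7)), Function('L')(-53)), Add(2347, 8483)) = Mul(Add(Add(25885, Mul(155, 0), Mul(167, 188), Mul(188, 0)), Mul(-53, Add(-77, -53))), Add(2347, 8483)) = Mul(Add(Add(25885, 0, 31396, 0), Mul(-53, -130)), 10830) = Mul(Add(57281, 6890), 10830) = Mul(64171, 10830) = 694971930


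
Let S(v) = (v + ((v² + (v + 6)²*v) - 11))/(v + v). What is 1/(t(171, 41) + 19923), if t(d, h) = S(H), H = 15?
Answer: 15/302267 ≈ 4.9625e-5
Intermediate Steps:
S(v) = (-11 + v + v² + v*(6 + v)²)/(2*v) (S(v) = (v + ((v² + (6 + v)²*v) - 11))/((2*v)) = (v + ((v² + v*(6 + v)²) - 11))*(1/(2*v)) = (v + (-11 + v² + v*(6 + v)²))*(1/(2*v)) = (-11 + v + v² + v*(6 + v)²)*(1/(2*v)) = (-11 + v + v² + v*(6 + v)²)/(2*v))
t(d, h) = 3422/15 (t(d, h) = (½)*(-11 + 15*(1 + 15 + (6 + 15)²))/15 = (½)*(1/15)*(-11 + 15*(1 + 15 + 21²)) = (½)*(1/15)*(-11 + 15*(1 + 15 + 441)) = (½)*(1/15)*(-11 + 15*457) = (½)*(1/15)*(-11 + 6855) = (½)*(1/15)*6844 = 3422/15)
1/(t(171, 41) + 19923) = 1/(3422/15 + 19923) = 1/(302267/15) = 15/302267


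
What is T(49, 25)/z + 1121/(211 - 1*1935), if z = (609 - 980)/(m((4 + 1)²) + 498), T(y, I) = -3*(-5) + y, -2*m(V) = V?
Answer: -53984019/639604 ≈ -84.402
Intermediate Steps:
m(V) = -V/2
T(y, I) = 15 + y
z = -742/971 (z = (609 - 980)/(-(4 + 1)²/2 + 498) = -371/(-½*5² + 498) = -371/(-½*25 + 498) = -371/(-25/2 + 498) = -371/971/2 = -371*2/971 = -742/971 ≈ -0.76416)
T(49, 25)/z + 1121/(211 - 1*1935) = (15 + 49)/(-742/971) + 1121/(211 - 1*1935) = 64*(-971/742) + 1121/(211 - 1935) = -31072/371 + 1121/(-1724) = -31072/371 + 1121*(-1/1724) = -31072/371 - 1121/1724 = -53984019/639604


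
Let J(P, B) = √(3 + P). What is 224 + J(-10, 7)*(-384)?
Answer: 224 - 384*I*√7 ≈ 224.0 - 1016.0*I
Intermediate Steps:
224 + J(-10, 7)*(-384) = 224 + √(3 - 10)*(-384) = 224 + √(-7)*(-384) = 224 + (I*√7)*(-384) = 224 - 384*I*√7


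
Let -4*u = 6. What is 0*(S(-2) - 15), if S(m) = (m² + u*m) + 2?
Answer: 0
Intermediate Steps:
u = -3/2 (u = -¼*6 = -3/2 ≈ -1.5000)
S(m) = 2 + m² - 3*m/2 (S(m) = (m² - 3*m/2) + 2 = 2 + m² - 3*m/2)
0*(S(-2) - 15) = 0*((2 + (-2)² - 3/2*(-2)) - 15) = 0*((2 + 4 + 3) - 15) = 0*(9 - 15) = 0*(-6) = 0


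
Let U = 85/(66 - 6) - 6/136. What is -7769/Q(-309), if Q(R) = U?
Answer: -396219/70 ≈ -5660.3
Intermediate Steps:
U = 70/51 (U = 85/60 - 6*1/136 = 85*(1/60) - 3/68 = 17/12 - 3/68 = 70/51 ≈ 1.3725)
Q(R) = 70/51
-7769/Q(-309) = -7769/70/51 = -7769*51/70 = -396219/70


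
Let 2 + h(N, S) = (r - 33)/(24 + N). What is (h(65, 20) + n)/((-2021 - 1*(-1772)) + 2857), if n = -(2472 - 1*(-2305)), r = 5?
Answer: -425359/232112 ≈ -1.8326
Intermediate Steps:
n = -4777 (n = -(2472 + 2305) = -1*4777 = -4777)
h(N, S) = -2 - 28/(24 + N) (h(N, S) = -2 + (5 - 33)/(24 + N) = -2 - 28/(24 + N))
(h(65, 20) + n)/((-2021 - 1*(-1772)) + 2857) = (2*(-38 - 1*65)/(24 + 65) - 4777)/((-2021 - 1*(-1772)) + 2857) = (2*(-38 - 65)/89 - 4777)/((-2021 + 1772) + 2857) = (2*(1/89)*(-103) - 4777)/(-249 + 2857) = (-206/89 - 4777)/2608 = -425359/89*1/2608 = -425359/232112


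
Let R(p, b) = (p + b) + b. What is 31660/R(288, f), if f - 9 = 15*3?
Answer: 7915/99 ≈ 79.949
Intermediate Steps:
f = 54 (f = 9 + 15*3 = 9 + 45 = 54)
R(p, b) = p + 2*b (R(p, b) = (b + p) + b = p + 2*b)
31660/R(288, f) = 31660/(288 + 2*54) = 31660/(288 + 108) = 31660/396 = 31660*(1/396) = 7915/99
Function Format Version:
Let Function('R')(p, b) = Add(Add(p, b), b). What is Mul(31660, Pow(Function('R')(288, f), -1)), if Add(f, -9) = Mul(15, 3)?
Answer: Rational(7915, 99) ≈ 79.949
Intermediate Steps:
f = 54 (f = Add(9, Mul(15, 3)) = Add(9, 45) = 54)
Function('R')(p, b) = Add(p, Mul(2, b)) (Function('R')(p, b) = Add(Add(b, p), b) = Add(p, Mul(2, b)))
Mul(31660, Pow(Function('R')(288, f), -1)) = Mul(31660, Pow(Add(288, Mul(2, 54)), -1)) = Mul(31660, Pow(Add(288, 108), -1)) = Mul(31660, Pow(396, -1)) = Mul(31660, Rational(1, 396)) = Rational(7915, 99)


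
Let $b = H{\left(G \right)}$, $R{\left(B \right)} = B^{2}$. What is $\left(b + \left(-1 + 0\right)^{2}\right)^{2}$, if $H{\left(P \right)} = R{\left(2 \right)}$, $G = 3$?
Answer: $25$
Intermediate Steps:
$H{\left(P \right)} = 4$ ($H{\left(P \right)} = 2^{2} = 4$)
$b = 4$
$\left(b + \left(-1 + 0\right)^{2}\right)^{2} = \left(4 + \left(-1 + 0\right)^{2}\right)^{2} = \left(4 + \left(-1\right)^{2}\right)^{2} = \left(4 + 1\right)^{2} = 5^{2} = 25$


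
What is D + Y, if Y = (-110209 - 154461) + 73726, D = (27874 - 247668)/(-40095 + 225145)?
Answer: -17667203497/92525 ≈ -1.9095e+5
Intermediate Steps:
D = -109897/92525 (D = -219794/185050 = -219794*1/185050 = -109897/92525 ≈ -1.1878)
Y = -190944 (Y = -264670 + 73726 = -190944)
D + Y = -109897/92525 - 190944 = -17667203497/92525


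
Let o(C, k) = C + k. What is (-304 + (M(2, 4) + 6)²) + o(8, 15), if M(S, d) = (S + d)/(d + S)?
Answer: -232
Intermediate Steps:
M(S, d) = 1 (M(S, d) = (S + d)/(S + d) = 1)
(-304 + (M(2, 4) + 6)²) + o(8, 15) = (-304 + (1 + 6)²) + (8 + 15) = (-304 + 7²) + 23 = (-304 + 49) + 23 = -255 + 23 = -232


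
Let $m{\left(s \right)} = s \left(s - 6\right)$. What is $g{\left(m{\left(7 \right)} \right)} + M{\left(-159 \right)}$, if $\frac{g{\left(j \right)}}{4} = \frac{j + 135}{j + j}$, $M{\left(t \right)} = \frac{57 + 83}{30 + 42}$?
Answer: $\frac{5357}{126} \approx 42.516$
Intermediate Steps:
$M{\left(t \right)} = \frac{35}{18}$ ($M{\left(t \right)} = \frac{140}{72} = 140 \cdot \frac{1}{72} = \frac{35}{18}$)
$m{\left(s \right)} = s \left(-6 + s\right)$
$g{\left(j \right)} = \frac{2 \left(135 + j\right)}{j}$ ($g{\left(j \right)} = 4 \frac{j + 135}{j + j} = 4 \frac{135 + j}{2 j} = \frac{2 \left(135 + j\right)}{j}$)
$g{\left(m{\left(7 \right)} \right)} + M{\left(-159 \right)} = \left(2 + \frac{270}{7 \left(-6 + 7\right)}\right) + \frac{35}{18} = \left(2 + \frac{270}{7 \cdot 1}\right) + \frac{35}{18} = \left(2 + \frac{270}{7}\right) + \frac{35}{18} = \frac{284}{7} + \frac{35}{18} = \frac{5357}{126}$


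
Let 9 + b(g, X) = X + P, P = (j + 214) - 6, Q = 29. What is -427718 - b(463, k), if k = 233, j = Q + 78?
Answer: -428257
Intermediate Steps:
j = 107 (j = 29 + 78 = 107)
P = 315 (P = (107 + 214) - 6 = 321 - 6 = 315)
b(g, X) = 306 + X (b(g, X) = -9 + (X + 315) = -9 + (315 + X) = 306 + X)
-427718 - b(463, k) = -427718 - (306 + 233) = -427718 - 1*539 = -427718 - 539 = -428257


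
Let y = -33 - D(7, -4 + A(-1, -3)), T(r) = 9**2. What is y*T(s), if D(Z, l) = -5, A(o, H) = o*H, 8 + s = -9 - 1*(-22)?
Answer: -2268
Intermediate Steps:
s = 5 (s = -8 + (-9 - 1*(-22)) = -8 + (-9 + 22) = -8 + 13 = 5)
A(o, H) = H*o
T(r) = 81
y = -28 (y = -33 - 1*(-5) = -33 + 5 = -28)
y*T(s) = -28*81 = -2268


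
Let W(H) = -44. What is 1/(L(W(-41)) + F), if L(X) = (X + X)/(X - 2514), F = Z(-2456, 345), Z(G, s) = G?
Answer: -1279/3141180 ≈ -0.00040717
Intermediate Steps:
F = -2456
L(X) = 2*X/(-2514 + X) (L(X) = (2*X)/(-2514 + X) = 2*X/(-2514 + X))
1/(L(W(-41)) + F) = 1/(2*(-44)/(-2514 - 44) - 2456) = 1/(2*(-44)/(-2558) - 2456) = 1/(2*(-44)*(-1/2558) - 2456) = 1/(44/1279 - 2456) = 1/(-3141180/1279) = -1279/3141180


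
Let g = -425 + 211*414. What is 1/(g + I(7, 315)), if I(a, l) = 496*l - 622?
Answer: 1/242547 ≈ 4.1229e-6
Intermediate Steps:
I(a, l) = -622 + 496*l
g = 86929 (g = -425 + 87354 = 86929)
1/(g + I(7, 315)) = 1/(86929 + (-622 + 496*315)) = 1/(86929 + (-622 + 156240)) = 1/(86929 + 155618) = 1/242547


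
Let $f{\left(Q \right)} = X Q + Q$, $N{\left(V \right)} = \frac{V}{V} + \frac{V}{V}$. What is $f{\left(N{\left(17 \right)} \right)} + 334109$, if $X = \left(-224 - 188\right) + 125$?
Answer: $333537$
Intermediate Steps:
$N{\left(V \right)} = 2$ ($N{\left(V \right)} = 1 + 1 = 2$)
$X = -287$ ($X = -412 + 125 = -287$)
$f{\left(Q \right)} = - 286 Q$ ($f{\left(Q \right)} = - 287 Q + Q = - 286 Q$)
$f{\left(N{\left(17 \right)} \right)} + 334109 = \left(-286\right) 2 + 334109 = -572 + 334109 = 333537$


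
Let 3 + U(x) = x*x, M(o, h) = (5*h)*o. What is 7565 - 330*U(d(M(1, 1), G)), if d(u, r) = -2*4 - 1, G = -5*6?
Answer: -18175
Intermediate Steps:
M(o, h) = 5*h*o
G = -30
d(u, r) = -9 (d(u, r) = -8 - 1 = -9)
U(x) = -3 + x² (U(x) = -3 + x*x = -3 + x²)
7565 - 330*U(d(M(1, 1), G)) = 7565 - 330*(-3 + (-9)²) = 7565 - 330*(-3 + 81) = 7565 - 330*78 = 7565 - 25740 = -18175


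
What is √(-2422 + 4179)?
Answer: √1757 ≈ 41.917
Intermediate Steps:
√(-2422 + 4179) = √1757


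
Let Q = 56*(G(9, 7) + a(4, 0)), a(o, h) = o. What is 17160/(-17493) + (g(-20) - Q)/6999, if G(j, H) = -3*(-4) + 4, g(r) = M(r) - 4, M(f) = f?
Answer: -46704944/40811169 ≈ -1.1444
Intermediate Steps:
g(r) = -4 + r (g(r) = r - 4 = -4 + r)
G(j, H) = 16 (G(j, H) = 12 + 4 = 16)
Q = 1120 (Q = 56*(16 + 4) = 56*20 = 1120)
17160/(-17493) + (g(-20) - Q)/6999 = 17160/(-17493) + ((-4 - 20) - 1*1120)/6999 = 17160*(-1/17493) + (-24 - 1120)*(1/6999) = -5720/5831 - 1144*1/6999 = -5720/5831 - 1144/6999 = -46704944/40811169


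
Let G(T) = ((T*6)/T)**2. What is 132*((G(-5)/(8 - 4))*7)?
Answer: 8316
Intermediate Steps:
G(T) = 36 (G(T) = ((6*T)/T)**2 = 6**2 = 36)
132*((G(-5)/(8 - 4))*7) = 132*((36/(8 - 4))*7) = 132*((36/4)*7) = 132*((36*(1/4))*7) = 132*(9*7) = 132*63 = 8316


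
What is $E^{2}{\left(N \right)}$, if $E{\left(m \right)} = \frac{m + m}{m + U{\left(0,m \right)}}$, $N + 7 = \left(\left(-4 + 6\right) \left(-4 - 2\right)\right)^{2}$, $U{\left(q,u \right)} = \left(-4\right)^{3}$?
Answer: $\frac{75076}{5329} \approx 14.088$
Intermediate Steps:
$U{\left(q,u \right)} = -64$
$N = 137$ ($N = -7 + \left(\left(-4 + 6\right) \left(-4 - 2\right)\right)^{2} = -7 + \left(2 \left(-6\right)\right)^{2} = -7 + \left(-12\right)^{2} = -7 + 144 = 137$)
$E{\left(m \right)} = \frac{2 m}{-64 + m}$ ($E{\left(m \right)} = \frac{m + m}{m - 64} = \frac{2 m}{-64 + m}$)
$E^{2}{\left(N \right)} = \left(2 \cdot 137 \frac{1}{-64 + 137}\right)^{2} = \left(2 \cdot 137 \cdot \frac{1}{73}\right)^{2} = \left(\frac{274}{73}\right)^{2} = \frac{75076}{5329}$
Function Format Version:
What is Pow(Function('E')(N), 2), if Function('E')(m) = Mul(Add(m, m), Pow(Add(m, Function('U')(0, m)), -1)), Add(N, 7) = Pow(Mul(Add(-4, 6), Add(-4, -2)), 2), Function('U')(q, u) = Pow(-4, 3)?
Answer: Rational(75076, 5329) ≈ 14.088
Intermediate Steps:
Function('U')(q, u) = -64
N = 137 (N = Add(-7, Pow(Mul(Add(-4, 6), Add(-4, -2)), 2)) = Add(-7, Pow(Mul(2, -6), 2)) = Add(-7, Pow(-12, 2)) = Add(-7, 144) = 137)
Function('E')(m) = Mul(2, m, Pow(Add(-64, m), -1)) (Function('E')(m) = Mul(Add(m, m), Pow(Add(m, -64), -1)) = Mul(Mul(2, m), Pow(Add(-64, m), -1)) = Mul(2, m, Pow(Add(-64, m), -1)))
Pow(Function('E')(N), 2) = Pow(Mul(2, 137, Pow(Add(-64, 137), -1)), 2) = Pow(Mul(2, 137, Pow(73, -1)), 2) = Pow(Mul(2, 137, Rational(1, 73)), 2) = Pow(Rational(274, 73), 2) = Rational(75076, 5329)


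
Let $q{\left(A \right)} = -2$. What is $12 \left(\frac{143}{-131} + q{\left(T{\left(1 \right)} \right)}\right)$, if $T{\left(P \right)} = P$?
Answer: $- \frac{4860}{131} \approx -37.099$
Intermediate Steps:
$12 \left(\frac{143}{-131} + q{\left(T{\left(1 \right)} \right)}\right) = 12 \left(\frac{143}{-131} - 2\right) = 12 \left(143 \left(- \frac{1}{131}\right) - 2\right) = 12 \left(- \frac{143}{131} - 2\right) = 12 \left(- \frac{405}{131}\right) = - \frac{4860}{131}$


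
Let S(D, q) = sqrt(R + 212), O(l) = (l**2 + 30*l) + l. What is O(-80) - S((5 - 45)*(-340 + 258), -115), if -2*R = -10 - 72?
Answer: 3920 - sqrt(253) ≈ 3904.1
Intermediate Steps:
R = 41 (R = -(-10 - 72)/2 = -1/2*(-82) = 41)
O(l) = l**2 + 31*l
S(D, q) = sqrt(253) (S(D, q) = sqrt(41 + 212) = sqrt(253))
O(-80) - S((5 - 45)*(-340 + 258), -115) = -80*(31 - 80) - sqrt(253) = -80*(-49) - sqrt(253) = 3920 - sqrt(253)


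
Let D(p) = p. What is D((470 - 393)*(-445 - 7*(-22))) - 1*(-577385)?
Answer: 554978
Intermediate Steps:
D((470 - 393)*(-445 - 7*(-22))) - 1*(-577385) = (470 - 393)*(-445 - 7*(-22)) - 1*(-577385) = 77*(-445 + 154) + 577385 = 77*(-291) + 577385 = -22407 + 577385 = 554978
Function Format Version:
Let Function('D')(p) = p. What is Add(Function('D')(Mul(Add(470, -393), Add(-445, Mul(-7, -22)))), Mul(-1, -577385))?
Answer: 554978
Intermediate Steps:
Add(Function('D')(Mul(Add(470, -393), Add(-445, Mul(-7, -22)))), Mul(-1, -577385)) = Add(Mul(Add(470, -393), Add(-445, Mul(-7, -22))), Mul(-1, -577385)) = Add(Mul(77, Add(-445, 154)), 577385) = Add(Mul(77, -291), 577385) = Add(-22407, 577385) = 554978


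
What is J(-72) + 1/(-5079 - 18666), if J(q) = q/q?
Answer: 23744/23745 ≈ 0.99996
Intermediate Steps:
J(q) = 1
J(-72) + 1/(-5079 - 18666) = 1 + 1/(-5079 - 18666) = 1 + 1/(-23745) = 1 - 1/23745 = 23744/23745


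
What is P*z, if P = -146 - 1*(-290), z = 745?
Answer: 107280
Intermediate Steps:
P = 144 (P = -146 + 290 = 144)
P*z = 144*745 = 107280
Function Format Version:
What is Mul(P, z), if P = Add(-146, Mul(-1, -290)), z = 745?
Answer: 107280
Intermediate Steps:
P = 144 (P = Add(-146, 290) = 144)
Mul(P, z) = Mul(144, 745) = 107280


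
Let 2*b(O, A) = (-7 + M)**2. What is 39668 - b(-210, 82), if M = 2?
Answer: 79311/2 ≈ 39656.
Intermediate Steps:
b(O, A) = 25/2 (b(O, A) = (-7 + 2)**2/2 = (1/2)*(-5)**2 = (1/2)*25 = 25/2)
39668 - b(-210, 82) = 39668 - 1*25/2 = 39668 - 25/2 = 79311/2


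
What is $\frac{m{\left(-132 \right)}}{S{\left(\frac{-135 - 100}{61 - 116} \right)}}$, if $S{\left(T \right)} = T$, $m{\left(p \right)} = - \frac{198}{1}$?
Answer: $- \frac{2178}{47} \approx -46.34$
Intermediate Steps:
$m{\left(p \right)} = -198$ ($m{\left(p \right)} = \left(-198\right) 1 = -198$)
$\frac{m{\left(-132 \right)}}{S{\left(\frac{-135 - 100}{61 - 116} \right)}} = - \frac{198}{\left(-135 - 100\right) \frac{1}{61 - 116}} = - \frac{198}{\left(-235\right) \frac{1}{-55}} = - \frac{198}{\left(-235\right) \left(- \frac{1}{55}\right)} = - \frac{198}{\frac{47}{11}} = \left(-198\right) \frac{11}{47} = - \frac{2178}{47}$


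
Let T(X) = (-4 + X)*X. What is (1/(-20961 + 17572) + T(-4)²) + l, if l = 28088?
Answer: 98660567/3389 ≈ 29112.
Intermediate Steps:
T(X) = X*(-4 + X)
(1/(-20961 + 17572) + T(-4)²) + l = (1/(-20961 + 17572) + (-4*(-4 - 4))²) + 28088 = (1/(-3389) + (-4*(-8))²) + 28088 = (-1/3389 + 32²) + 28088 = (-1/3389 + 1024) + 28088 = 3470335/3389 + 28088 = 98660567/3389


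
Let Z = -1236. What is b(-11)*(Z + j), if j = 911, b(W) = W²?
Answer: -39325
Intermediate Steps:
b(-11)*(Z + j) = (-11)²*(-1236 + 911) = 121*(-325) = -39325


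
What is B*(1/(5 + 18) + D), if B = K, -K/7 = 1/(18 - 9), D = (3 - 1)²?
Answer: -217/69 ≈ -3.1449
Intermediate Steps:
D = 4 (D = 2² = 4)
K = -7/9 (K = -7/(18 - 9) = -7/9 ≈ -0.77778)
B = -7/9 ≈ -0.77778
B*(1/(5 + 18) + D) = -7*(1/(5 + 18) + 4)/9 = -7*(1/23 + 4)/9 = -7/9*93/23 = -217/69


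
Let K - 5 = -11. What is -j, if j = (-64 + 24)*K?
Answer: -240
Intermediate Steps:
K = -6 (K = 5 - 11 = -6)
j = 240 (j = (-64 + 24)*(-6) = -40*(-6) = 240)
-j = -1*240 = -240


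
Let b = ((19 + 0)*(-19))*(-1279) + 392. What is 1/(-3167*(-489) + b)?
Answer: 1/2010774 ≈ 4.9732e-7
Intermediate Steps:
b = 462111 (b = (19*(-19))*(-1279) + 392 = -361*(-1279) + 392 = 461719 + 392 = 462111)
1/(-3167*(-489) + b) = 1/(-3167*(-489) + 462111) = 1/(1548663 + 462111) = 1/2010774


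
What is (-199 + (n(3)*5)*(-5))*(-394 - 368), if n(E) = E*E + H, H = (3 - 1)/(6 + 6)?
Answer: 326263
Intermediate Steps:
H = 1/6 (H = 2/12 = 2*(1/12) = 1/6 ≈ 0.16667)
n(E) = 1/6 + E**2 (n(E) = E*E + 1/6 = E**2 + 1/6 = 1/6 + E**2)
(-199 + (n(3)*5)*(-5))*(-394 - 368) = (-199 + ((1/6 + 3**2)*5)*(-5))*(-394 - 368) = (-199 + ((1/6 + 9)*5)*(-5))*(-762) = (-199 + ((55/6)*5)*(-5))*(-762) = (-199 + (275/6)*(-5))*(-762) = (-199 - 1375/6)*(-762) = -2569/6*(-762) = 326263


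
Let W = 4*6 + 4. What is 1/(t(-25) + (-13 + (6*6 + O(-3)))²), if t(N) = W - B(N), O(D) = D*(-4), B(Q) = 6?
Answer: 1/1247 ≈ 0.00080192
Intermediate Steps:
W = 28 (W = 24 + 4 = 28)
O(D) = -4*D
t(N) = 22 (t(N) = 28 - 1*6 = 28 - 6 = 22)
1/(t(-25) + (-13 + (6*6 + O(-3)))²) = 1/(22 + (-13 + (6*6 - 4*(-3)))²) = 1/(22 + (-13 + (36 + 12))²) = 1/(22 + (-13 + 48)²) = 1/(22 + 35²) = 1/(22 + 1225) = 1/1247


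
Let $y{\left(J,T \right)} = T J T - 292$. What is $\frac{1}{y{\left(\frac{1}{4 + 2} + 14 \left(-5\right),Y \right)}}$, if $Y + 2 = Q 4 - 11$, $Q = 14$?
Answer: $- \frac{6}{776483} \approx -7.7272 \cdot 10^{-6}$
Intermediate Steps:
$Y = 43$ ($Y = -2 + \left(14 \cdot 4 - 11\right) = -2 + \left(56 - 11\right) = -2 + 45 = 43$)
$y{\left(J,T \right)} = -292 + J T^{2}$ ($y{\left(J,T \right)} = J T T - 292 = J T^{2} - 292 = -292 + J T^{2}$)
$\frac{1}{y{\left(\frac{1}{4 + 2} + 14 \left(-5\right),Y \right)}} = \frac{1}{-292 + \left(\frac{1}{4 + 2} + 14 \left(-5\right)\right) 43^{2}} = \frac{1}{-292 + \left(\frac{1}{6} - 70\right) 1849} = \frac{1}{-292 - \frac{774731}{6}} = \frac{1}{- \frac{776483}{6}} = - \frac{6}{776483}$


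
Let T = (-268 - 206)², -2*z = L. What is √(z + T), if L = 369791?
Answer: √159122/2 ≈ 199.45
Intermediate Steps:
z = -369791/2 (z = -½*369791 = -369791/2 ≈ -1.8490e+5)
T = 224676 (T = (-474)² = 224676)
√(z + T) = √(-369791/2 + 224676) = √(79561/2) = √159122/2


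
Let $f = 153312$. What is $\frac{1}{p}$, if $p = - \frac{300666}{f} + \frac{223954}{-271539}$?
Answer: $- \frac{6938364528}{19329563437} \approx -0.35895$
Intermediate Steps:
$p = - \frac{19329563437}{6938364528}$ ($p = - \frac{300666}{153312} + \frac{223954}{-271539} = \left(-300666\right) \frac{1}{153312} + 223954 \left(- \frac{1}{271539}\right) = - \frac{50111}{25552} - \frac{223954}{271539} = - \frac{19329563437}{6938364528} \approx -2.7859$)
$\frac{1}{p} = \frac{1}{- \frac{19329563437}{6938364528}} = - \frac{6938364528}{19329563437}$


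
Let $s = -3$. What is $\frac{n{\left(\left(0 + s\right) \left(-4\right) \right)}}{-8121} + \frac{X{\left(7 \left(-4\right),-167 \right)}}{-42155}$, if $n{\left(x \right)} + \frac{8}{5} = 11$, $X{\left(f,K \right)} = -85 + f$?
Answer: $\frac{521416}{342340755} \approx 0.0015231$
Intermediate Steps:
$n{\left(x \right)} = \frac{47}{5}$ ($n{\left(x \right)} = - \frac{8}{5} + 11 = \frac{47}{5}$)
$\frac{n{\left(\left(0 + s\right) \left(-4\right) \right)}}{-8121} + \frac{X{\left(7 \left(-4\right),-167 \right)}}{-42155} = \frac{47}{5 \left(-8121\right)} + \frac{-85 + 7 \left(-4\right)}{-42155} = \frac{47}{5} \left(- \frac{1}{8121}\right) + \left(-85 - 28\right) \left(- \frac{1}{42155}\right) = - \frac{47}{40605} - - \frac{113}{42155} = - \frac{47}{40605} + \frac{113}{42155} = \frac{521416}{342340755}$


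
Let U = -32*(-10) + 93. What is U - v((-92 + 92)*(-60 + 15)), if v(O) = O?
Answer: 413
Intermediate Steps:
U = 413 (U = 320 + 93 = 413)
U - v((-92 + 92)*(-60 + 15)) = 413 - (-92 + 92)*(-60 + 15) = 413 - 0*(-45) = 413 - 1*0 = 413 + 0 = 413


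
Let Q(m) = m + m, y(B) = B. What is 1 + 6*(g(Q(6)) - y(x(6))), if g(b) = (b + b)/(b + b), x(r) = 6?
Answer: -29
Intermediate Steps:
Q(m) = 2*m
g(b) = 1 (g(b) = (2*b)/((2*b)) = (2*b)*(1/(2*b)) = 1)
1 + 6*(g(Q(6)) - y(x(6))) = 1 + 6*(1 - 1*6) = 1 + 6*(1 - 6) = 1 + 6*(-5) = 1 - 30 = -29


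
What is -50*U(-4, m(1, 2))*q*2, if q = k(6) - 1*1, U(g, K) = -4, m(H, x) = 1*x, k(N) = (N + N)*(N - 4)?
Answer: 9200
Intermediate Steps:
k(N) = 2*N*(-4 + N) (k(N) = (2*N)*(-4 + N) = 2*N*(-4 + N))
m(H, x) = x
q = 23 (q = 2*6*(-4 + 6) - 1*1 = 2*6*2 - 1 = 24 - 1 = 23)
-50*U(-4, m(1, 2))*q*2 = -50*(-4*23)*2 = -(-4600)*2 = -50*(-184) = 9200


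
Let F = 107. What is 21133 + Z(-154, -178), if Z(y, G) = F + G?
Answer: 21062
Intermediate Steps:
Z(y, G) = 107 + G
21133 + Z(-154, -178) = 21133 + (107 - 178) = 21133 - 71 = 21062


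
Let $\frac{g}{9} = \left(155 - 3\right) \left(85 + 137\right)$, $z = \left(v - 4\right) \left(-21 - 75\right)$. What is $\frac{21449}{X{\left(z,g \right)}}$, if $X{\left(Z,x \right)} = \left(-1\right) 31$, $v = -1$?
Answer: $- \frac{21449}{31} \approx -691.9$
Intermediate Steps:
$z = 480$ ($z = \left(-1 - 4\right) \left(-21 - 75\right) = \left(-5\right) \left(-96\right) = 480$)
$g = 303696$ ($g = 9 \left(155 - 3\right) \left(85 + 137\right) = 9 \cdot 152 \cdot 222 = 9 \cdot 33744 = 303696$)
$X{\left(Z,x \right)} = -31$
$\frac{21449}{X{\left(z,g \right)}} = \frac{21449}{-31} = 21449 \left(- \frac{1}{31}\right) = - \frac{21449}{31}$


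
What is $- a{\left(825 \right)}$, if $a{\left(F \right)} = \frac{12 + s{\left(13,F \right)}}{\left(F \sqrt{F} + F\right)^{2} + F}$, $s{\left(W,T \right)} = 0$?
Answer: $- \frac{2725804}{127085585797775} + \frac{120 \sqrt{33}}{462129402901} \approx -1.9957 \cdot 10^{-8}$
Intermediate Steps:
$a{\left(F \right)} = \frac{12}{F + \left(F + F^{\frac{3}{2}}\right)^{2}}$ ($a{\left(F \right)} = \frac{12 + 0}{\left(F \sqrt{F} + F\right)^{2} + F} = \frac{12}{\left(F^{\frac{3}{2}} + F\right)^{2} + F} = \frac{12}{\left(F + F^{\frac{3}{2}}\right)^{2} + F} = \frac{12}{F + \left(F + F^{\frac{3}{2}}\right)^{2}}$)
$- a{\left(825 \right)} = - \frac{12}{825 + \left(825 + 825^{\frac{3}{2}}\right)^{2}} = - \frac{12}{825 + \left(825 + 4125 \sqrt{33}\right)^{2}}$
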